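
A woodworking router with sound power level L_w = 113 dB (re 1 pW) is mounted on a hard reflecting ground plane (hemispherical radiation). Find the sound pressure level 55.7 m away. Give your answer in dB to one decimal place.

70.1 dB

The power spreads over a hemisphere of area 2π·r², so L_p = L_w − 10·log₁₀(2π·r²).
2π·r² = 1.949e+04 m², 10·log₁₀ of that is 42.899 dB.
L_p = 113 − 42.899 = 70.10 dB.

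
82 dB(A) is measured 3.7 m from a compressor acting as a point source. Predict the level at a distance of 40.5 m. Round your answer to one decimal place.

Spherical spreading from a point source gives a 20·log₁₀(r₂/r₁) drop.
L₂ = 82 − 20·log₁₀(40.5/3.7) = 82 − 20.785 = 61.21 dB(A).

61.2 dB(A)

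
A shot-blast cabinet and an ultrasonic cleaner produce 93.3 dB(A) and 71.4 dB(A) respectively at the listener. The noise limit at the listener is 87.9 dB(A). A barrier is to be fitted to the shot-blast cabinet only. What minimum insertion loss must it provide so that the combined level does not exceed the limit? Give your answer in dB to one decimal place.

5.5 dB

Fixed contribution from the other source: Σ 10^(L/10) = 10^(71.4/10) = 1.380e+07 (71.40 dB(A)).
To meet 87.9 dB(A) overall, the treated shot-blast cabinet may contribute at most 10^(87.9/10) − 1.380e+07 = 6.028e+08, i.e. 87.80 dB(A).
Required insertion loss = 93.3 − 87.80 = 5.50 dB.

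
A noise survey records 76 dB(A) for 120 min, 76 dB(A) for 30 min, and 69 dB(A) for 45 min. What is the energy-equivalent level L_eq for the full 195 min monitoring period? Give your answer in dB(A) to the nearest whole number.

75 dB(A)

The energy average is taken in the linear domain: L_eq = 10·log₁₀[(Σ tᵢ·10^(Lᵢ/10))/T], T = 195 min.
Σ tᵢ·10^(Lᵢ/10) = 120·10^(76/10) + 30·10^(76/10) + 45·10^(69/10) = 6.329e+09.
L_eq = 10·log₁₀(6.329e+09/195) = 75.11 dB(A).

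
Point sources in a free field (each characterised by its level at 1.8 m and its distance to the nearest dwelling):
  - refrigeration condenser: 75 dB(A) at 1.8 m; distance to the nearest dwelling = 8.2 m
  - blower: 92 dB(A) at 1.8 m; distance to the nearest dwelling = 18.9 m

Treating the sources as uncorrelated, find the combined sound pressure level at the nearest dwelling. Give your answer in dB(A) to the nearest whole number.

Propagate each source to the receiver with L = L_ref − 20·log₁₀(r/r_ref), then add intensities.
refrigeration condenser: 75 − 20·log₁₀(8.2/1.8) = 75 − 13.17 = 61.83 dB(A).
blower: 92 − 20·log₁₀(18.9/1.8) = 92 − 20.42 = 71.58 dB(A).
Σ 10^(L/10) = 1.590e+07 → L_total = 10·log₁₀(1.590e+07) = 72.01 dB(A).

72 dB(A)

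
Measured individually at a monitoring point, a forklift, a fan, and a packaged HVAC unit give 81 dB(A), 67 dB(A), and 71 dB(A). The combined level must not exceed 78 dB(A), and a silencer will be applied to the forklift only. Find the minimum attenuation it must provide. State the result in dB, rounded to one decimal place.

4.4 dB

Fixed contribution from the other sources: Σ 10^(L/10) = 10^(67/10) + 10^(71/10) = 1.760e+07 (72.46 dB(A)).
To meet 78 dB(A) overall, the treated forklift may contribute at most 10^(78/10) − 1.760e+07 = 4.549e+07, i.e. 76.58 dB(A).
Required insertion loss = 81 − 76.58 = 4.42 dB.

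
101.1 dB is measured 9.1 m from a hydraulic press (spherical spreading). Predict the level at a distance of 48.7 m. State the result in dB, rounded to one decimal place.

86.5 dB

Point-source attenuation: ΔL = 20·log₁₀(r₂/r₁) = 20·log₁₀(48.7/9.1) = 14.570 dB.
L₂ = 101.1 − 20·log₁₀(48.7/9.1) = 101.1 − 14.570 = 86.53 dB.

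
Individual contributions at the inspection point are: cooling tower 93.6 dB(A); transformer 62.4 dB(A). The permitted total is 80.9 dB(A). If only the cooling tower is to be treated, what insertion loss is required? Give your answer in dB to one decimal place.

12.8 dB

The untreated sources together contribute 10^(62.4/10) = 1.738e+06, i.e. 62.40 dB(A).
The limit corresponds to 10^(80.9/10) = 1.230e+08; subtracting the fixed part leaves 1.213e+08 for the cooling tower, i.e. 80.84 dB(A).
So the cooling tower must be reduced from 93.6 to 80.84 dB(A): IL = 12.76 dB.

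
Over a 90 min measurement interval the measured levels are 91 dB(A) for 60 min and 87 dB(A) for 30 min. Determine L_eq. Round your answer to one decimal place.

L_eq = 10·log₁₀[(1/T)·Σ tᵢ·10^(Lᵢ/10)] with T = 90 min.
Σ tᵢ·10^(Lᵢ/10) = 60·10^(91/10) + 30·10^(87/10) = 9.057e+10.
L_eq = 10·log₁₀(9.057e+10/90) = 90.03 dB(A).

90.0 dB(A)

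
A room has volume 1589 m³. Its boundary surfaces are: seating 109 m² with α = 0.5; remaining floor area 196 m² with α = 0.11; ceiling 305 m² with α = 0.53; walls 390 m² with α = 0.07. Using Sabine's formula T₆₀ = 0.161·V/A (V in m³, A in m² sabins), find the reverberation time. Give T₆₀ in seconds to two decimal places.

0.97 s

Total absorption A = 109·0.5 + 196·0.11 + 305·0.53 + 390·0.07 = 265.01 m² sabins.
T₆₀ = 0.161 × 1589 / 265.01 = 0.965 s.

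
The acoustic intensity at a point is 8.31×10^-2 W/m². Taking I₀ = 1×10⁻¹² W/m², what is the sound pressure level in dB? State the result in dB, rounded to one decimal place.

109.2 dB

I/I₀ = 8.31×10^-2/10⁻¹² = 8.31×10^10, and L = 10·log₁₀(I/I₀).
L = 10·(0.9196 + 10) = 109.20 dB.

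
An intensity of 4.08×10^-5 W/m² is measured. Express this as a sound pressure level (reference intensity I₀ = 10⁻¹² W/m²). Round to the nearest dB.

76 dB

L = 10·log₁₀(I/I₀) = 10·log₁₀(4.08×10^-5/10⁻¹²) = 10·log₁₀(4.08×10^7).
L = 10·(0.6107 + 7) = 76.11 dB.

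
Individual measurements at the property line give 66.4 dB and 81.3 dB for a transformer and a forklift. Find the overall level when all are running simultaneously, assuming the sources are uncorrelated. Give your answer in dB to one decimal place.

For uncorrelated sources the intensities add, so convert each level to linear form, sum, and take 10·log₁₀ of the total.
Σ 10^(L/10) = 10^(66.4/10) + 10^(81.3/10) = 1.393e+08.
L_total = 10·log₁₀(1.393e+08) = 81.44 dB.

81.4 dB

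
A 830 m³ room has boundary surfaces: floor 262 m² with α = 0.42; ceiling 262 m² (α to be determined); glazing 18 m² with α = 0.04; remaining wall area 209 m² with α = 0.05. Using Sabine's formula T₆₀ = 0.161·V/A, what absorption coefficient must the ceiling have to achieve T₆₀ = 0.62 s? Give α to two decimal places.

0.36

Required total absorption A = 0.161·830/0.62 = 215.53 m².
Absorption from the other surfaces = 262·0.42 + 18·0.04 + 209·0.05 = 121.21 m², so the ceiling must supply 94.32 m² over 262 m².
α = 94.32/262 = 0.360.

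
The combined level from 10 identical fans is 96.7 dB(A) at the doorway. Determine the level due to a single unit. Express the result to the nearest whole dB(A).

87 dB(A)

For N identical incoherent sources L_total = L₁ + 10·log₁₀ N, so L₁ = 96.7 − 10·log₁₀(10) = 96.7 − 10.000.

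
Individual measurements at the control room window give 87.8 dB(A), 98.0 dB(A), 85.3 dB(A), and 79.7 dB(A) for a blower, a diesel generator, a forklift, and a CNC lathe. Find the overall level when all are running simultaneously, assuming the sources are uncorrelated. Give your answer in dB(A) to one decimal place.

For uncorrelated sources the intensities add, so convert each level to linear form, sum, and take 10·log₁₀ of the total.
Σ 10^(L/10) = 10^(87.8/10) + 10^(98.0/10) + 10^(85.3/10) + 10^(79.7/10) = 7.344e+09.
L_total = 10·log₁₀(7.344e+09) = 98.66 dB(A).

98.7 dB(A)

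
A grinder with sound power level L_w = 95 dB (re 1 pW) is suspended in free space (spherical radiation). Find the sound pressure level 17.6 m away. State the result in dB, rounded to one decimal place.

59.1 dB

L_p = L_w − 10·log₁₀(4π·r²) with r = 17.6 m.
4π·r² = 3893 m², 10·log₁₀ of that is 35.902 dB.
L_p = 95 − 35.902 = 59.10 dB.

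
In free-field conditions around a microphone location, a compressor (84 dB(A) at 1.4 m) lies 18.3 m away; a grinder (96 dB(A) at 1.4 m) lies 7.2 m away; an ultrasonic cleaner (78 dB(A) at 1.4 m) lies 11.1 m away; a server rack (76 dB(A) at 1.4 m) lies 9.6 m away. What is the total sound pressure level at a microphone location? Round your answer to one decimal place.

First find each source's level at the receiver (point-source: −20·log₁₀(r/r_ref)), then combine on an intensity basis.
compressor: 84 − 20·log₁₀(18.3/1.4) = 84 − 22.33 = 61.67 dB(A).
grinder: 96 − 20·log₁₀(7.2/1.4) = 96 − 14.22 = 81.78 dB(A).
ultrasonic cleaner: 78 − 20·log₁₀(11.1/1.4) = 78 − 17.98 = 60.02 dB(A).
server rack: 76 − 20·log₁₀(9.6/1.4) = 76 − 16.72 = 59.28 dB(A).
Σ 10^(L/10) = 1.538e+08 → L_total = 10·log₁₀(1.538e+08) = 81.87 dB(A).

81.9 dB(A)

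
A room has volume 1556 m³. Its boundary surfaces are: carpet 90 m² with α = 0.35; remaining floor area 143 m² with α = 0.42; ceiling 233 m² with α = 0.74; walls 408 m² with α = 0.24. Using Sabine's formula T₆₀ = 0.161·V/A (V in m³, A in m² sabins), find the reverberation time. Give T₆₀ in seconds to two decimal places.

Summing Sᵢαᵢ: 90·0.35 + 143·0.42 + 233·0.74 + 408·0.24 = 361.90 m².
T₆₀ = 0.161·V/A = 0.161·1556/361.90 = 0.692 s.

0.69 s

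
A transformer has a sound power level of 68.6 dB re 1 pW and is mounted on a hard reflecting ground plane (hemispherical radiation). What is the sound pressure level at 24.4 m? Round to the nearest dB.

33 dB

The power spreads over a hemisphere of area 2π·r², so L_p = L_w − 10·log₁₀(2π·r²).
2π·r² = 3741 m², 10·log₁₀ of that is 35.730 dB.
L_p = 68.6 − 35.730 = 32.87 dB.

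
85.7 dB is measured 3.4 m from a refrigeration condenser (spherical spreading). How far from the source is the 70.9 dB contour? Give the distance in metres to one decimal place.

18.7 m

The 14.8 dB drop corresponds to a distance ratio of 10^(14.8/20) for a point source.
r₂ = 3.4·10^((85.7−70.9)/20) = 3.4·10^(14.8/20) = 18.68 m.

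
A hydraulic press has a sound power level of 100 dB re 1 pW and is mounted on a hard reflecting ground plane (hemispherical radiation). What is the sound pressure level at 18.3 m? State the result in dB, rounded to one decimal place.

66.8 dB

Free-field hemispherical radiation: L_p = L_w − 10·log₁₀(2π·r²), r = 18.3 m.
2π·r² = 2104 m², 10·log₁₀ of that is 33.231 dB.
L_p = 100 − 33.231 = 66.77 dB.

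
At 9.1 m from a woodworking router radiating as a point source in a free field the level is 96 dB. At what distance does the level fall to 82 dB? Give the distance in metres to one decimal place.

For a point source L₁ − L₂ = 20·log₁₀(r₂/r₁), so r₂ = r₁·10^((L₁−L₂)/20).
r₂ = 9.1·10^((96−82)/20) = 9.1·10^(14.0/20) = 45.61 m.

45.6 m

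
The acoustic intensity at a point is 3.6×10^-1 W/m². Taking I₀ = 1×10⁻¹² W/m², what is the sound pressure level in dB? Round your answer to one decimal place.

115.6 dB

Dividing by I₀ shifts the exponent by 12: I/I₀ = 3.6×10^11.
L = 10·(0.5563 + 11) = 115.56 dB.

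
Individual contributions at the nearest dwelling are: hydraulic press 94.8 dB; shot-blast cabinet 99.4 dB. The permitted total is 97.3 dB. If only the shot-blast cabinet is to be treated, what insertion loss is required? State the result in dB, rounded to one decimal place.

5.7 dB

The untreated sources together contribute 10^(94.8/10) = 3.020e+09, i.e. 94.80 dB.
To meet 97.3 dB overall, the treated shot-blast cabinet may contribute at most 10^(97.3/10) − 3.020e+09 = 2.350e+09, i.e. 93.71 dB.
Required insertion loss = 99.4 − 93.71 = 5.69 dB.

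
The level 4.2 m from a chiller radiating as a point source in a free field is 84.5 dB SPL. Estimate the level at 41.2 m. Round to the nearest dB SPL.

65 dB SPL

Spherical spreading from a point source gives a 20·log₁₀(r₂/r₁) drop.
L₂ = 84.5 − 20·log₁₀(41.2/4.2) = 84.5 − 19.833 = 64.67 dB SPL.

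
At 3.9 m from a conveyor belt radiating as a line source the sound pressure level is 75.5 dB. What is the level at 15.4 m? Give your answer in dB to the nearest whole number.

For a line source, L₂ = L₁ − 10·log₁₀(r₂/r₁).
L₂ = 75.5 − 10·log₁₀(15.4/3.9) = 75.5 − 5.965 = 69.54 dB.

70 dB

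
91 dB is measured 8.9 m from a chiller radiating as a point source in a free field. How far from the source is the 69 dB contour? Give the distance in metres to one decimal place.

For a point source L₁ − L₂ = 20·log₁₀(r₂/r₁), so r₂ = r₁·10^((L₁−L₂)/20).
r₂ = 8.9·10^((91−69)/20) = 8.9·10^(22.0/20) = 112.04 m.

112.0 m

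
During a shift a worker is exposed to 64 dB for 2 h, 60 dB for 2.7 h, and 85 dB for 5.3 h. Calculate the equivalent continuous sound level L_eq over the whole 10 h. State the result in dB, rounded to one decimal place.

82.3 dB

L_eq = 10·log₁₀[(1/T)·Σ tᵢ·10^(Lᵢ/10)] with T = 10 h.
Σ tᵢ·10^(Lᵢ/10) = 2·10^(64/10) + 2.7·10^(60/10) + 5.3·10^(85/10) = 1.684e+09.
L_eq = 10·log₁₀(1.684e+09/10) = 82.26 dB.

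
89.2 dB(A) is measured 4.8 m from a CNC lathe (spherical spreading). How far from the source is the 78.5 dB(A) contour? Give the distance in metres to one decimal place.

16.5 m

The 10.7 dB drop corresponds to a distance ratio of 10^(10.7/20) for a point source.
r₂ = 4.8·10^((89.2−78.5)/20) = 4.8·10^(10.7/20) = 16.45 m.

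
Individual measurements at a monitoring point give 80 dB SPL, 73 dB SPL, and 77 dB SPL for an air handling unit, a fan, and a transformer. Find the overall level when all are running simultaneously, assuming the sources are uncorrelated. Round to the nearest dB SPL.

For uncorrelated sources the intensities add, so convert each level to linear form, sum, and take 10·log₁₀ of the total.
Σ 10^(L/10) = 10^(80/10) + 10^(73/10) + 10^(77/10) = 1.701e+08.
L_total = 10·log₁₀(1.701e+08) = 82.31 dB SPL.

82 dB SPL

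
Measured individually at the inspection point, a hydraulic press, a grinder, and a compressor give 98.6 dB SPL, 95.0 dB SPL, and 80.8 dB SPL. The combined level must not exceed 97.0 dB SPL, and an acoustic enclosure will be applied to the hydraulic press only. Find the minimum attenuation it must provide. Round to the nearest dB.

Everything except the hydraulic press sums to 10^(95.0/10) + 10^(80.8/10) = 3.283e+09 in linear terms, 95.16 dB SPL.
The limit corresponds to 10^(97.0/10) = 5.012e+09; subtracting the fixed part leaves 1.729e+09 for the hydraulic press, i.e. 92.38 dB SPL.
So the hydraulic press must be reduced from 98.6 to 92.38 dB SPL: IL = 6.22 dB.

6 dB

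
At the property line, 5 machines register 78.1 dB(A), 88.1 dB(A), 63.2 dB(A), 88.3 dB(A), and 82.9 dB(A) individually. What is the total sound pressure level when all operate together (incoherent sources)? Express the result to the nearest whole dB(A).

92 dB(A)

For uncorrelated sources the intensities add, so convert each level to linear form, sum, and take 10·log₁₀ of the total.
Σ 10^(L/10) = 10^(78.1/10) + 10^(88.1/10) + 10^(63.2/10) + 10^(88.3/10) + 10^(82.9/10) = 1.583e+09.
L_total = 10·log₁₀(1.583e+09) = 92.00 dB(A).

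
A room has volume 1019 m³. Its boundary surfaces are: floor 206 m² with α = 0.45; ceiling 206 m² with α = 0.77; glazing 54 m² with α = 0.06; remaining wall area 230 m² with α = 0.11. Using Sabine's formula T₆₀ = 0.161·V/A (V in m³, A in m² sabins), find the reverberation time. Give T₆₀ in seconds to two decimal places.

Summing Sᵢαᵢ: 206·0.45 + 206·0.77 + 54·0.06 + 230·0.11 = 279.86 m².
T₆₀ = 0.161 × 1019 / 279.86 = 0.586 s.

0.59 s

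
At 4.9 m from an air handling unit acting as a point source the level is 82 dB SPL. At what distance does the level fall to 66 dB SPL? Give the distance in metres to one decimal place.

Point-source spreading drops the level by 20·log₁₀(r₂/r₁); inverting, r₂/r₁ = 10^(ΔL/20).
r₂ = 4.9·10^((82−66)/20) = 4.9·10^(16.0/20) = 30.92 m.

30.9 m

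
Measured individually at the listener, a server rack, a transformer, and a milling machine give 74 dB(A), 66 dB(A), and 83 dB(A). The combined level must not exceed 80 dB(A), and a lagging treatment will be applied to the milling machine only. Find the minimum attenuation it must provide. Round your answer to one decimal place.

4.5 dB

Fixed contribution from the other sources: Σ 10^(L/10) = 10^(74/10) + 10^(66/10) = 2.910e+07 (74.64 dB(A)).
The limit corresponds to 10^(80/10) = 1.000e+08; subtracting the fixed part leaves 7.090e+07 for the milling machine, i.e. 78.51 dB(A).
So the milling machine must be reduced from 83 to 78.51 dB(A): IL = 4.49 dB.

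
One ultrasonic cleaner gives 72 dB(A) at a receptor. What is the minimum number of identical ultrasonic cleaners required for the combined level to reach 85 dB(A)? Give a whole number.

N identical sources give L₁ + 10·log₁₀ N, so require 10·log₁₀ N ≥ 85 − 72 = 13.0 dB.
N ≥ 10^(13.0/10) = 19.953, so N = 20.

20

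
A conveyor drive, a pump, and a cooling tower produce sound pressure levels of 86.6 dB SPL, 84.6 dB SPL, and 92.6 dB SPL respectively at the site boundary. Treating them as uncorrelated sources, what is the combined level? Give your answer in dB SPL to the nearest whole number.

For uncorrelated sources the intensities add, so convert each level to linear form, sum, and take 10·log₁₀ of the total.
Σ 10^(L/10) = 10^(86.6/10) + 10^(84.6/10) + 10^(92.6/10) = 2.565e+09.
L_total = 10·log₁₀(2.565e+09) = 94.09 dB SPL.

94 dB SPL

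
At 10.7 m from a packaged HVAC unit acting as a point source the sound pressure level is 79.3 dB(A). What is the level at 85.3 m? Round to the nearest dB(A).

For a point source, L₂ = L₁ − 20·log₁₀(r₂/r₁).
L₂ = 79.3 − 20·log₁₀(85.3/10.7) = 79.3 − 18.031 = 61.27 dB(A).

61 dB(A)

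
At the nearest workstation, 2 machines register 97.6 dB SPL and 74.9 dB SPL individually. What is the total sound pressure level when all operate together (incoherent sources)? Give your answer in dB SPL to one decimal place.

Incoherent sources combine by intensity addition: L_total = 10·log₁₀(Σ 10^(L_i/10)).
Σ 10^(L/10) = 10^(97.6/10) + 10^(74.9/10) = 5.785e+09.
L_total = 10·log₁₀(5.785e+09) = 97.62 dB SPL.

97.6 dB SPL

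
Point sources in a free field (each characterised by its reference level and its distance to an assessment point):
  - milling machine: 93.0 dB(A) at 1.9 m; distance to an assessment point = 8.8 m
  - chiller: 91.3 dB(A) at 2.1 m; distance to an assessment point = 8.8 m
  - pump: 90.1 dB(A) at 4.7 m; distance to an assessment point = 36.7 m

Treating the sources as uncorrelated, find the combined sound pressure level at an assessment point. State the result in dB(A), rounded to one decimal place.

First find each source's level at the receiver (point-source: −20·log₁₀(r/r_ref)), then combine on an intensity basis.
milling machine: 93.0 − 20·log₁₀(8.8/1.9) = 93.0 − 13.31 = 79.69 dB(A).
chiller: 91.3 − 20·log₁₀(8.8/2.1) = 91.3 − 12.45 = 78.85 dB(A).
pump: 90.1 − 20·log₁₀(36.7/4.7) = 90.1 − 17.85 = 72.25 dB(A).
Σ 10^(L/10) = 1.866e+08 → L_total = 10·log₁₀(1.866e+08) = 82.71 dB(A).

82.7 dB(A)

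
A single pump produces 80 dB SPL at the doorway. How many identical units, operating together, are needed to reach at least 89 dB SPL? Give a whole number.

N identical sources give L₁ + 10·log₁₀ N, so require 10·log₁₀ N ≥ 89 − 80 = 9.0 dB.
N ≥ 10^(9.0/10) = 7.943, so N = 8.

8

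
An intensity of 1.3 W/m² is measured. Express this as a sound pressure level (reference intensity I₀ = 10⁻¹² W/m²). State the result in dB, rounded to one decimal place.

I/I₀ = 1.3/10⁻¹² = 1.3×10^12, and L = 10·log₁₀(I/I₀).
L = 10·(0.1139 + 12) = 121.14 dB.

121.1 dB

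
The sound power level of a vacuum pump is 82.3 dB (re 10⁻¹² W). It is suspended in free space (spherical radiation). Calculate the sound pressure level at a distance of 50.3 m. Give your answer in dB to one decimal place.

37.3 dB

The power spreads over a sphere of area 4π·r², so L_p = L_w − 10·log₁₀(4π·r²).
4π·r² = 3.179e+04 m², 10·log₁₀ of that is 45.023 dB.
L_p = 82.3 − 45.023 = 37.28 dB.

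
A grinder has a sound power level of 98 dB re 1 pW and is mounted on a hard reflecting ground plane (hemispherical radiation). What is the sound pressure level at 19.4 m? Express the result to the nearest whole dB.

The power spreads over a hemisphere of area 2π·r², so L_p = L_w − 10·log₁₀(2π·r²).
2π·r² = 2365 m², 10·log₁₀ of that is 33.738 dB.
L_p = 98 − 33.738 = 64.26 dB.

64 dB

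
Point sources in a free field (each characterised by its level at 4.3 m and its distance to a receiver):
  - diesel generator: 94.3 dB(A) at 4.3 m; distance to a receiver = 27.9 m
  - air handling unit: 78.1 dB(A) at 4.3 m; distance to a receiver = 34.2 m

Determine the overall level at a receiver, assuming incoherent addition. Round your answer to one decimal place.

78.1 dB(A)

Apply inverse-square spreading to bring every level to the receiver, then sum 10^(L/10).
diesel generator: 94.3 − 20·log₁₀(27.9/4.3) = 94.3 − 16.24 = 78.06 dB(A).
air handling unit: 78.1 − 20·log₁₀(34.2/4.3) = 78.1 − 18.01 = 60.09 dB(A).
Σ 10^(L/10) = 6.495e+07 → L_total = 10·log₁₀(6.495e+07) = 78.13 dB(A).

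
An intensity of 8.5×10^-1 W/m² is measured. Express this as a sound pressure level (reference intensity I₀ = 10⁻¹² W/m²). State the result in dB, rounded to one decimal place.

119.3 dB

Dividing by I₀ shifts the exponent by 12: I/I₀ = 8.5×10^11.
L = 10·(0.9294 + 11) = 119.29 dB.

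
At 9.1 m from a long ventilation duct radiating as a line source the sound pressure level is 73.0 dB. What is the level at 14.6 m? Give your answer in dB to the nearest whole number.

71 dB

Cylindrical spreading from a line source gives a 10·log₁₀(r₂/r₁) drop.
L₂ = 73.0 − 10·log₁₀(14.6/9.1) = 73.0 − 2.053 = 70.95 dB.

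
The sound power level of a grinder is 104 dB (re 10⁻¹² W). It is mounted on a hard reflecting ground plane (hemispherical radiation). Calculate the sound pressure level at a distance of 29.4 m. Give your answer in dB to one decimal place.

66.7 dB

The power spreads over a hemisphere of area 2π·r², so L_p = L_w − 10·log₁₀(2π·r²).
2π·r² = 5431 m², 10·log₁₀ of that is 37.349 dB.
L_p = 104 − 37.349 = 66.65 dB.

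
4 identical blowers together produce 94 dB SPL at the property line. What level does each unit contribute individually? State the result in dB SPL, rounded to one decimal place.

4 equal contributions raise the level by 10·log₁₀ 4 = 6.021 dB, so each unit alone gives 94 − 6.021.

88.0 dB SPL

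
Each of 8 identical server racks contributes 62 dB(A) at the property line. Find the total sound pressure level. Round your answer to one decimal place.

71.0 dB(A)

With 8 equal, uncorrelated contributions the intensity is 8× that of one unit, giving a rise of 10·log₁₀ 8.
L_total = 62 + 10·log₁₀(8) = 62 + 9.031 = 71.03 dB(A).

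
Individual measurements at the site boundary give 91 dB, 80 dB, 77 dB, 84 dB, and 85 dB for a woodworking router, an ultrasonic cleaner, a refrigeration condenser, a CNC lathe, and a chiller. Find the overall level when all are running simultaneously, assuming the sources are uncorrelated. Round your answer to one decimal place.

93.0 dB

Incoherent sources combine by intensity addition: L_total = 10·log₁₀(Σ 10^(L_i/10)).
Σ 10^(L/10) = 10^(91/10) + 10^(80/10) + 10^(77/10) + 10^(84/10) + 10^(85/10) = 1.976e+09.
L_total = 10·log₁₀(1.976e+09) = 92.96 dB.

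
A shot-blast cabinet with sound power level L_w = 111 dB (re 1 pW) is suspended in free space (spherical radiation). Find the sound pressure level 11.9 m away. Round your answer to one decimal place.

Free-field spherical radiation: L_p = L_w − 10·log₁₀(4π·r²), r = 11.9 m.
4π·r² = 1780 m², 10·log₁₀ of that is 32.503 dB.
L_p = 111 − 32.503 = 78.50 dB.

78.5 dB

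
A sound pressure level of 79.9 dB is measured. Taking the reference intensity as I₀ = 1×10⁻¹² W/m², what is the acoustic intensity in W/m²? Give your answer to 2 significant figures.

I/I₀ = 10^(79.9/10) = 9.772e+07, so I = 9.772e+07 × 10⁻¹² W/m².

9.8e-05 W/m²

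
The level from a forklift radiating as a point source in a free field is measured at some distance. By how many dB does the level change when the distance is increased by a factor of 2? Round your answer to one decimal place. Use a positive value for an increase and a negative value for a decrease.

Point-source spreading: ΔL = −20·log₁₀(r₂/r₁).
ΔL = −20·log₁₀(2) = -6.02 dB.

-6.0 dB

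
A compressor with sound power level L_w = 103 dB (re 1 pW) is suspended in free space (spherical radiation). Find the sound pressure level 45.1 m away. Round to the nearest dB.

59 dB

L_p = L_w − 10·log₁₀(4π·r²) with r = 45.1 m.
4π·r² = 2.556e+04 m², 10·log₁₀ of that is 44.076 dB.
L_p = 103 − 44.076 = 58.92 dB.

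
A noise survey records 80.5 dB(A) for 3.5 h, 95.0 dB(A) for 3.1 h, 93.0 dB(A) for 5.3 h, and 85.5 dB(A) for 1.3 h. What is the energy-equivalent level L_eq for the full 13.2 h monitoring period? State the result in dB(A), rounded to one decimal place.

92.1 dB(A)

Weight each interval's intensity by its duration and average over T = 13.2 h:
Σ tᵢ·10^(Lᵢ/10) = 3.5·10^(80.5/10) + 3.1·10^(95.0/10) + 5.3·10^(93.0/10) + 1.3·10^(85.5/10) = 2.123e+10.
L_eq = 10·log₁₀(2.123e+10/13.2) = 92.06 dB(A).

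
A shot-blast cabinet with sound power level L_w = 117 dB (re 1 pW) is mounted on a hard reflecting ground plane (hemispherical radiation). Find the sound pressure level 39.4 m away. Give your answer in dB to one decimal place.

L_p = L_w − 10·log₁₀(2π·r²) with r = 39.4 m.
2π·r² = 9754 m², 10·log₁₀ of that is 39.892 dB.
L_p = 117 − 39.892 = 77.11 dB.

77.1 dB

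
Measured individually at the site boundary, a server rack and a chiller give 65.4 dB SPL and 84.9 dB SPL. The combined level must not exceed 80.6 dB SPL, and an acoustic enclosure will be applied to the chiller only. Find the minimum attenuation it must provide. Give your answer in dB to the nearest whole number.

Everything except the chiller sums to 10^(65.4/10) = 3.467e+06 in linear terms, 65.40 dB SPL.
To meet 80.6 dB SPL overall, the treated chiller may contribute at most 10^(80.6/10) − 3.467e+06 = 1.113e+08, i.e. 80.47 dB SPL.
So the chiller must be reduced from 84.9 to 80.47 dB SPL: IL = 4.43 dB.

4 dB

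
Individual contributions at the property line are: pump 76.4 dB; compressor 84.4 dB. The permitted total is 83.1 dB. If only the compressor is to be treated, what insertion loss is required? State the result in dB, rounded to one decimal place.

Fixed contribution from the other source: Σ 10^(L/10) = 10^(76.4/10) = 4.365e+07 (76.40 dB).
The limit corresponds to 10^(83.1/10) = 2.042e+08; subtracting the fixed part leaves 1.605e+08 for the compressor, i.e. 82.06 dB.
So the compressor must be reduced from 84.4 to 82.06 dB: IL = 2.34 dB.

2.3 dB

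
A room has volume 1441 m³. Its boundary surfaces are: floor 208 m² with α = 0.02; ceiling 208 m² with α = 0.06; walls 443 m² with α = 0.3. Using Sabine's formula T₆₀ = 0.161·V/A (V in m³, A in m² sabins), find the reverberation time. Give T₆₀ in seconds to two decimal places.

1.55 s

Summing Sᵢαᵢ: 208·0.02 + 208·0.06 + 443·0.3 = 149.54 m².
T₆₀ = 0.161 × 1441 / 149.54 = 1.551 s.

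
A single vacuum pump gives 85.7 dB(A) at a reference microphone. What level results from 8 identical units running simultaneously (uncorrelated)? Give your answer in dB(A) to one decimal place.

94.7 dB(A)

N identical incoherent sources raise the level by 10·log₁₀ N.
L_total = 85.7 + 10·log₁₀(8) = 85.7 + 9.031 = 94.73 dB(A).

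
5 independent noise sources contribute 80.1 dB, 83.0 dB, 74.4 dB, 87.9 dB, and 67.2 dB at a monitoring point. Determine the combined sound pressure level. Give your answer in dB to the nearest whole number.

90 dB

Incoherent sources combine by intensity addition: L_total = 10·log₁₀(Σ 10^(L_i/10)).
Σ 10^(L/10) = 10^(80.1/10) + 10^(83.0/10) + 10^(74.4/10) + 10^(87.9/10) + 10^(67.2/10) = 9.512e+08.
L_total = 10·log₁₀(9.512e+08) = 89.78 dB.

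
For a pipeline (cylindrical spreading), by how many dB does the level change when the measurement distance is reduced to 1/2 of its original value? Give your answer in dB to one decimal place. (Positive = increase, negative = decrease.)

+3.0 dB

Line-source spreading: ΔL = −10·log₁₀(r₂/r₁).
ΔL = −10·log₁₀(0.5) = +3.01 dB.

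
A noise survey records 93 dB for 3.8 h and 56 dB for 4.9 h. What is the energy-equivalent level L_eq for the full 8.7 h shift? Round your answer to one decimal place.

89.4 dB

Weight each interval's intensity by its duration and average over T = 8.7 h:
Σ tᵢ·10^(Lᵢ/10) = 3.8·10^(93/10) + 4.9·10^(56/10) = 7.584e+09.
L_eq = 10·log₁₀(7.584e+09/8.7) = 89.40 dB.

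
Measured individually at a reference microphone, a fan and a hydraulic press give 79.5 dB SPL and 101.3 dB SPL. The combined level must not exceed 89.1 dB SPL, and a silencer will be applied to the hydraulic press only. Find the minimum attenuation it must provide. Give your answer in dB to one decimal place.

12.7 dB

Everything except the hydraulic press sums to 10^(79.5/10) = 8.913e+07 in linear terms, 79.50 dB SPL.
The limit corresponds to 10^(89.1/10) = 8.128e+08; subtracting the fixed part leaves 7.237e+08 for the hydraulic press, i.e. 88.60 dB SPL.
Required insertion loss = 101.3 − 88.60 = 12.70 dB.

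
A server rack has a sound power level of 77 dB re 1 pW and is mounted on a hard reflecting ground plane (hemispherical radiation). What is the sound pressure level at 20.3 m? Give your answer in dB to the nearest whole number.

43 dB

Free-field hemispherical radiation: L_p = L_w − 10·log₁₀(2π·r²), r = 20.3 m.
2π·r² = 2589 m², 10·log₁₀ of that is 34.132 dB.
L_p = 77 − 34.132 = 42.87 dB.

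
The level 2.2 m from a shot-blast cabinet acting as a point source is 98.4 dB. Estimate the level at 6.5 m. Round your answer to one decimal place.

89.0 dB

Spherical spreading from a point source gives a 20·log₁₀(r₂/r₁) drop.
L₂ = 98.4 − 20·log₁₀(6.5/2.2) = 98.4 − 9.410 = 88.99 dB.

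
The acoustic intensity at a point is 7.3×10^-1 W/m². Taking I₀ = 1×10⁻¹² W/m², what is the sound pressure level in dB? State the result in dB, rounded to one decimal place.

118.6 dB

I/I₀ = 7.3×10^-1/10⁻¹² = 7.3×10^11, and L = 10·log₁₀(I/I₀).
L = 10·(0.8633 + 11) = 118.63 dB.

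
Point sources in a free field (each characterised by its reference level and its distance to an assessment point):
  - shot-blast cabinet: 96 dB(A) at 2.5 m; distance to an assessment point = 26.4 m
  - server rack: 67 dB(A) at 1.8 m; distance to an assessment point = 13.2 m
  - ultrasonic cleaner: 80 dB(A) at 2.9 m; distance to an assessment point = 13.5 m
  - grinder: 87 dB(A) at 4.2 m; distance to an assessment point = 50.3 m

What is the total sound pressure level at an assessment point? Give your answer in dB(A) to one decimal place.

Propagate each source to the receiver with L = L_ref − 20·log₁₀(r/r_ref), then add intensities.
shot-blast cabinet: 96 − 20·log₁₀(26.4/2.5) = 96 − 20.47 = 75.53 dB(A).
server rack: 67 − 20·log₁₀(13.2/1.8) = 67 − 17.31 = 49.69 dB(A).
ultrasonic cleaner: 80 − 20·log₁₀(13.5/2.9) = 80 − 13.36 = 66.64 dB(A).
grinder: 87 − 20·log₁₀(50.3/4.2) = 87 − 21.57 = 65.43 dB(A).
Σ 10^(L/10) = 4.390e+07 → L_total = 10·log₁₀(4.390e+07) = 76.42 dB(A).

76.4 dB(A)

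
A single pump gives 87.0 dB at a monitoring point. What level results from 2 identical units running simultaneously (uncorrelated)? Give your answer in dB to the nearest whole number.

N identical incoherent sources raise the level by 10·log₁₀ N.
L_total = 87.0 + 10·log₁₀(2) = 87.0 + 3.010 = 90.01 dB.

90 dB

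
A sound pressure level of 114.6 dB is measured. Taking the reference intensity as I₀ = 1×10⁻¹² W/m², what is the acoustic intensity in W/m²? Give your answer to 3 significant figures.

0.288 W/m²

I/I₀ = 10^(114.6/10) = 2.884e+11, so I = 2.884e+11 × 10⁻¹² W/m².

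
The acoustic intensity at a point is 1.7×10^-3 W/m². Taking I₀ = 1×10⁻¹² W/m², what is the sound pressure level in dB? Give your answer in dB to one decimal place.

Dividing by I₀ shifts the exponent by 12: I/I₀ = 1.7×10^9.
L = 10·(0.2304 + 9) = 92.30 dB.

92.3 dB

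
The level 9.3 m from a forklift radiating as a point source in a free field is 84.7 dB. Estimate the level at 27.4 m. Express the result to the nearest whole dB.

75 dB

Point-source attenuation: ΔL = 20·log₁₀(r₂/r₁) = 20·log₁₀(27.4/9.3) = 9.385 dB.
L₂ = 84.7 − 20·log₁₀(27.4/9.3) = 84.7 − 9.385 = 75.31 dB.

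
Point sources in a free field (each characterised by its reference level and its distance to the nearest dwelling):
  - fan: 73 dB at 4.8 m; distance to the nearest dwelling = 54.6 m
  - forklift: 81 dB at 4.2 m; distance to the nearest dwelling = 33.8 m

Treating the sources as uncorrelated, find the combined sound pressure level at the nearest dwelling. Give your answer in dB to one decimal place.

63.2 dB

Propagate each source to the receiver with L = L_ref − 20·log₁₀(r/r_ref), then add intensities.
fan: 73 − 20·log₁₀(54.6/4.8) = 73 − 21.12 = 51.88 dB.
forklift: 81 − 20·log₁₀(33.8/4.2) = 81 − 18.11 = 62.89 dB.
Σ 10^(L/10) = 2.098e+06 → L_total = 10·log₁₀(2.098e+06) = 63.22 dB.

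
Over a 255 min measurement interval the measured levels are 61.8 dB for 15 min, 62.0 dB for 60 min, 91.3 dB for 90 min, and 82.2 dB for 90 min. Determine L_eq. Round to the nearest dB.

87 dB

Weight each interval's intensity by its duration and average over T = 255 min:
Σ tᵢ·10^(Lᵢ/10) = 15·10^(61.8/10) + 60·10^(62.0/10) + 90·10^(91.3/10) + 90·10^(82.2/10) = 1.365e+11.
L_eq = 10·log₁₀(1.365e+11/255) = 87.28 dB.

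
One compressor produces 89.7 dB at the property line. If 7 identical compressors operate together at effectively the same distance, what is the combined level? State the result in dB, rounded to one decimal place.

L_total = L₁ + 10·log₁₀ N for N identical incoherent sources.
L_total = 89.7 + 10·log₁₀(7) = 89.7 + 8.451 = 98.15 dB.

98.2 dB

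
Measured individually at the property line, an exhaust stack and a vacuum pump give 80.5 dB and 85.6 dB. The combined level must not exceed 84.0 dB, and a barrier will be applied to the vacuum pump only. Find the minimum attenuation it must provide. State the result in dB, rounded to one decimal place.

Everything except the vacuum pump sums to 10^(80.5/10) = 1.122e+08 in linear terms, 80.50 dB.
The limit corresponds to 10^(84.0/10) = 2.512e+08; subtracting the fixed part leaves 1.390e+08 for the vacuum pump, i.e. 81.43 dB.
Required insertion loss = 85.6 − 81.43 = 4.17 dB.

4.2 dB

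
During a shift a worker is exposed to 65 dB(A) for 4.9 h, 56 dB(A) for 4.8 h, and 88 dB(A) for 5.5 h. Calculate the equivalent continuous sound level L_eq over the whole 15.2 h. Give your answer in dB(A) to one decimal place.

83.6 dB(A)

Weight each interval's intensity by its duration and average over T = 15.2 h:
Σ tᵢ·10^(Lᵢ/10) = 4.9·10^(65/10) + 4.8·10^(56/10) + 5.5·10^(88/10) = 3.488e+09.
L_eq = 10·log₁₀(3.488e+09/15.2) = 83.61 dB(A).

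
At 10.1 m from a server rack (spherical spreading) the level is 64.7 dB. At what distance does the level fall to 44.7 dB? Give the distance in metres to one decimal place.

101.0 m

The 20.0 dB drop corresponds to a distance ratio of 10^(20.0/20) for a point source.
r₂ = 10.1·10^((64.7−44.7)/20) = 10.1·10^(20.0/20) = 101.00 m.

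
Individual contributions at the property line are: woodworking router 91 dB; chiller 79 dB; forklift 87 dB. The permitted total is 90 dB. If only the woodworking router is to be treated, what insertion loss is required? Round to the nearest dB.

5 dB

The untreated sources together contribute 10^(79/10) + 10^(87/10) = 5.806e+08, i.e. 87.64 dB.
To meet 90 dB overall, the treated woodworking router may contribute at most 10^(90/10) − 5.806e+08 = 4.194e+08, i.e. 86.23 dB.
Required insertion loss = 91 − 86.23 = 4.77 dB.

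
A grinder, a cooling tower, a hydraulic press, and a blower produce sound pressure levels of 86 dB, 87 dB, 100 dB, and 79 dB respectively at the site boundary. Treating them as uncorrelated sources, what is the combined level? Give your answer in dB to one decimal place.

Incoherent sources combine by intensity addition: L_total = 10·log₁₀(Σ 10^(L_i/10)).
Σ 10^(L/10) = 10^(86/10) + 10^(87/10) + 10^(100/10) + 10^(79/10) = 1.098e+10.
L_total = 10·log₁₀(1.098e+10) = 100.41 dB.

100.4 dB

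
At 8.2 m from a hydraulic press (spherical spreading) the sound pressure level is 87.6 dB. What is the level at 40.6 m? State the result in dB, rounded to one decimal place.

Spherical spreading from a point source gives a 20·log₁₀(r₂/r₁) drop.
L₂ = 87.6 − 20·log₁₀(40.6/8.2) = 87.6 − 13.894 = 73.71 dB.

73.7 dB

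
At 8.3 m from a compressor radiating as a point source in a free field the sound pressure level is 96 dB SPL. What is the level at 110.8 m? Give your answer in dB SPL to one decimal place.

73.5 dB SPL

For a point source, L₂ = L₁ − 20·log₁₀(r₂/r₁).
L₂ = 96 − 20·log₁₀(110.8/8.3) = 96 − 22.509 = 73.49 dB SPL.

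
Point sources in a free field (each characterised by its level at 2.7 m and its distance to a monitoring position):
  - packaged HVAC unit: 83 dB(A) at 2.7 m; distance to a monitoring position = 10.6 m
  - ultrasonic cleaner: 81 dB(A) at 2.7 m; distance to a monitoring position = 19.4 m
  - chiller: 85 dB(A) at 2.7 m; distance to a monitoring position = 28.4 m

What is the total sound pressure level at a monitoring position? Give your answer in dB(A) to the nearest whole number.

73 dB(A)

Apply inverse-square spreading to bring every level to the receiver, then sum 10^(L/10).
packaged HVAC unit: 83 − 20·log₁₀(10.6/2.7) = 83 − 11.88 = 71.12 dB(A).
ultrasonic cleaner: 81 − 20·log₁₀(19.4/2.7) = 81 − 17.13 = 63.87 dB(A).
chiller: 85 − 20·log₁₀(28.4/2.7) = 85 − 20.44 = 64.56 dB(A).
Σ 10^(L/10) = 1.824e+07 → L_total = 10·log₁₀(1.824e+07) = 72.61 dB(A).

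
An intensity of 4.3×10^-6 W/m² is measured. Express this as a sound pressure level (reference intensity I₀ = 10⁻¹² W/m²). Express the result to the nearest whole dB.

Dividing by I₀ shifts the exponent by 12: I/I₀ = 4.3×10^6.
L = 10·(0.6335 + 6) = 66.33 dB.

66 dB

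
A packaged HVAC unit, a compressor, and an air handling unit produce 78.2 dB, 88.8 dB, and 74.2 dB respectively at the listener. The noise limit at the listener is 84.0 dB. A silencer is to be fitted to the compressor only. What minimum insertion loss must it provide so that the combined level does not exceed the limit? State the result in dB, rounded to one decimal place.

Fixed contribution from the other sources: Σ 10^(L/10) = 10^(78.2/10) + 10^(74.2/10) = 9.237e+07 (79.66 dB).
To meet 84.0 dB overall, the treated compressor may contribute at most 10^(84.0/10) − 9.237e+07 = 1.588e+08, i.e. 82.01 dB.
So the compressor must be reduced from 88.8 to 82.01 dB: IL = 6.79 dB.

6.8 dB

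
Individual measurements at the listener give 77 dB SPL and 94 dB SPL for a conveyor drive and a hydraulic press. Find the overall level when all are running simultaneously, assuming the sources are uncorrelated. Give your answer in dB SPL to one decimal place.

Incoherent sources combine by intensity addition: L_total = 10·log₁₀(Σ 10^(L_i/10)).
Σ 10^(L/10) = 10^(77/10) + 10^(94/10) = 2.562e+09.
L_total = 10·log₁₀(2.562e+09) = 94.09 dB SPL.

94.1 dB SPL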